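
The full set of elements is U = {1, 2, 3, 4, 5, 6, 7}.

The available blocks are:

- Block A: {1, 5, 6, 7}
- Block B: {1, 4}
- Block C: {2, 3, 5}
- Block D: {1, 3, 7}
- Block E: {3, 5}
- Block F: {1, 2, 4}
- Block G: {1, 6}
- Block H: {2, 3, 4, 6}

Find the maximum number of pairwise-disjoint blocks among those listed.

B, E are pairwise disjoint (B={1,4}; E={3,5}).
Every remaining block overlaps one of these, and no 3 of the listed blocks are pairwise disjoint, so 2 is the maximum.

2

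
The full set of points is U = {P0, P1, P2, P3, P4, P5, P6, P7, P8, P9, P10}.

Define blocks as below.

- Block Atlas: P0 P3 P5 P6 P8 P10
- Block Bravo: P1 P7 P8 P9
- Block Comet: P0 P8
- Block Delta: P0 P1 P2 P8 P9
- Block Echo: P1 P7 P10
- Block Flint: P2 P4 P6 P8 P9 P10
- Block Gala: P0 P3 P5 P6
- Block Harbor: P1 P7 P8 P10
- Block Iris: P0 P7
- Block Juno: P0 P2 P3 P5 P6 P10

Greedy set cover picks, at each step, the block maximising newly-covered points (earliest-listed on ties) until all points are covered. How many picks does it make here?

Greedy: pick Atlas (covers 6 new) → pick Bravo (covers 3 new) → pick Flint (covers 2 new). Total picks: 3.

3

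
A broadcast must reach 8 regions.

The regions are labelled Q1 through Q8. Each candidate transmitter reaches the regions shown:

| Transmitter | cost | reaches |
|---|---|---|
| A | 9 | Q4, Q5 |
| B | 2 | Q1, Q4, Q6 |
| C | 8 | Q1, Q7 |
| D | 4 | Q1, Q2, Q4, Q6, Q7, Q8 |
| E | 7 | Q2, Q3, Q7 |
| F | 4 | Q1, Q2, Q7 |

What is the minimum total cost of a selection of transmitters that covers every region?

20

A, D, E together cover every region (A ∪ D ∪ E = {Q1, Q2, Q3, Q4, Q5, Q6, Q7, Q8}); total cost 9 + 4 + 7 = 20.
The greedy pick B, D, E, A costs 22; no covering selection beats 20.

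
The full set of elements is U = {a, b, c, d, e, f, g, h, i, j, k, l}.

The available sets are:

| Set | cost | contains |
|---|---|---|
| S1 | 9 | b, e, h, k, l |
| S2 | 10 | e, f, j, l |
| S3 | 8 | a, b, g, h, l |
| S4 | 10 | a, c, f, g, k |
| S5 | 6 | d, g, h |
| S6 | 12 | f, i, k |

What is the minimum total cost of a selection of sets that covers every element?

S2, S3, S4, S5, S6 together cover every element (S2 ∪ S3 ∪ S4 ∪ S5 ∪ S6 = {a, b, c, d, e, f, g, h, i, j, k, l}); total cost 10 + 8 + 10 + 6 + 12 = 46.
No covering selection has total cost below 46.

46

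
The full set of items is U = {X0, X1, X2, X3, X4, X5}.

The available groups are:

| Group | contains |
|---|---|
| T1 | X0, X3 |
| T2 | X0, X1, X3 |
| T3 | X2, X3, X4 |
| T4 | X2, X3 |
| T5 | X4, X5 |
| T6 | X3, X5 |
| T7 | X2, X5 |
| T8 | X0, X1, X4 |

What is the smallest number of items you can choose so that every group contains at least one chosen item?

Take H = {X3, X4, X5}. Each listed group contains at least one of these, so H is a hitting set of size 3.
No choice of 2 items meets every group, so 3 is the minimum.

3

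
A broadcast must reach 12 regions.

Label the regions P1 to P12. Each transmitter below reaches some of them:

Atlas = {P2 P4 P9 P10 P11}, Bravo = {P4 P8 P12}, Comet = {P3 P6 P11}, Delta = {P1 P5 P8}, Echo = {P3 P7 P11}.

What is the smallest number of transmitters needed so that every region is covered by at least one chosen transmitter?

Atlas and Bravo and Comet and Delta and Echo together: Atlas ∪ Bravo ∪ Comet ∪ Delta ∪ Echo = {P1, P2, P3, P4, P5, P6, P7, P8, P9, P10, P11, P12} — every region is covered.
No 4 of the 5 transmitters cover everything (all 5 combinations miss at least one region), so 5 is optimal.

5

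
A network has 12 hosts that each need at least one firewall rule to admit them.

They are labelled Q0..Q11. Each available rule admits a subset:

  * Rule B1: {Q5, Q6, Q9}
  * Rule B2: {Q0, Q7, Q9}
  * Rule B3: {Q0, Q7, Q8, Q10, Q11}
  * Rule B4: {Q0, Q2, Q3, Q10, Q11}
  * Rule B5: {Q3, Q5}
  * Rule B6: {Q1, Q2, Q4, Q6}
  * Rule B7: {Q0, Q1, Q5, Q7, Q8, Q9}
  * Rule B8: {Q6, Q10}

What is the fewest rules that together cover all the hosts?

3

Take {B4, B6, B7}. Their union is {Q0, Q1, Q2, Q3, Q4, Q5, Q6, Q7, Q8, Q9, Q10, Q11}, which is all 12 hosts.
Only B6 contains Q4, so B6 is forced; the remaining 8 hosts need at least 2 more rules (each remaining rule adds at most 5) — so at least 3 rules are needed, and 3 is optimal.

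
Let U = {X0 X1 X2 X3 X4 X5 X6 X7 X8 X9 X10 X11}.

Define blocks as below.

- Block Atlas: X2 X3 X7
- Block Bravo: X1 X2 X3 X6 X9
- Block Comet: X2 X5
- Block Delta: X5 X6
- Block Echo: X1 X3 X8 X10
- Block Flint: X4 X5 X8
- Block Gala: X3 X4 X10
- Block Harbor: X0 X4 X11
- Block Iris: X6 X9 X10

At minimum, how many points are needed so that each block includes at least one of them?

4

H = {X0, X3, X5, X9} meets every block (each contains at least one member of H), and |H| = 4.
No choice of 3 points meets every block, so 4 is the minimum.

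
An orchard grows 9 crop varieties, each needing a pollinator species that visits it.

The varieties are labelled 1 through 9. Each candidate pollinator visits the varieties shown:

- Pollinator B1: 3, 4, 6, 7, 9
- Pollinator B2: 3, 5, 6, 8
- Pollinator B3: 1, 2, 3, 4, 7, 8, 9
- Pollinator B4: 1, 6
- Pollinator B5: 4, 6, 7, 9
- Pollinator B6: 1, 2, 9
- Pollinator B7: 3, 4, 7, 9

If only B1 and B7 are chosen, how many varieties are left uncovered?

4

Union of B1, B7 = {3, 4, 6, 7, 9}.
Not covered: 1, 2, 5, 8 — 4 varieties.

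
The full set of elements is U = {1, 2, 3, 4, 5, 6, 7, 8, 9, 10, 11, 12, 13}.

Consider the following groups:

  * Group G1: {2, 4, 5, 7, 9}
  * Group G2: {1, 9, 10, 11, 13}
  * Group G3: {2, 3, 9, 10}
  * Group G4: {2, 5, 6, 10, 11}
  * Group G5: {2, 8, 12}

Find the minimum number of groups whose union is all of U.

G1, G2, G3, G4, and G5 cover everything between them: the union {1, 2, 3, 4, 5, 6, 7, 8, 9, 10, 11, 12, 13} is all of U.
No 4 of the 5 groups cover everything (all 5 combinations miss at least one element), so 5 is optimal.

5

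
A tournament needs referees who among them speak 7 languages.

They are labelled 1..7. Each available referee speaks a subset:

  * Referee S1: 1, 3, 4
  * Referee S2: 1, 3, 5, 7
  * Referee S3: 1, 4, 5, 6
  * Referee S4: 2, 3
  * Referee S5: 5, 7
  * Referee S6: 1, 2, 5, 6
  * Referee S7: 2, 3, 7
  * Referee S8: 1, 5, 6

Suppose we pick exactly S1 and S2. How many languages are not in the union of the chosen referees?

2

Union of S1, S2 = {1, 3, 4, 5, 7}.
Not covered: 2, 6 — 2 languages.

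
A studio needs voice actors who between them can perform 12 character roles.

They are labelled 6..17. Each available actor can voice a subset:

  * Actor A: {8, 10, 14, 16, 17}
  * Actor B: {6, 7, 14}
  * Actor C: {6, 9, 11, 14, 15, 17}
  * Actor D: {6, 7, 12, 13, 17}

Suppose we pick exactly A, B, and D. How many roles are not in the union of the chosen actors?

Union of A, B, D = {6, 7, 8, 10, 12, 13, 14, 16, 17}.
Not covered: 9, 11, 15 — 3 roles.

3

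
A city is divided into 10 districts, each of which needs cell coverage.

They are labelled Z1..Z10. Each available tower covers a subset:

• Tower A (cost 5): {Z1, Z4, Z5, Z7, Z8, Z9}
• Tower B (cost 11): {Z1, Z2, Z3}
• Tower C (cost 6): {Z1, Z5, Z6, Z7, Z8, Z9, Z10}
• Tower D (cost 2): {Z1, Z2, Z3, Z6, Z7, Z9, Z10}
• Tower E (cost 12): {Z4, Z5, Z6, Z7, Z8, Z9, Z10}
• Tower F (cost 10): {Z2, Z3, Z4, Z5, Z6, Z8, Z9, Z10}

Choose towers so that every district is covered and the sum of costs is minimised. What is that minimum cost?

7

A, D together cover every district (A ∪ D = {Z1, Z2, Z3, Z4, Z5, Z6, Z7, Z8, Z9, Z10}); total cost 5 + 2 = 7.
No covering selection has total cost below 7.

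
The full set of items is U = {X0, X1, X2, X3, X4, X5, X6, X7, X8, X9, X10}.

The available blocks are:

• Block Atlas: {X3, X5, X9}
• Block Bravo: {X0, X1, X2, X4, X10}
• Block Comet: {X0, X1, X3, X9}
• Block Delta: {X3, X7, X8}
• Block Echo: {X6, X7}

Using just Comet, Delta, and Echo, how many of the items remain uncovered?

Union of Comet, Delta, Echo = {X0, X1, X3, X6, X7, X8, X9}.
Not covered: X2, X4, X5, X10 — 4 items.

4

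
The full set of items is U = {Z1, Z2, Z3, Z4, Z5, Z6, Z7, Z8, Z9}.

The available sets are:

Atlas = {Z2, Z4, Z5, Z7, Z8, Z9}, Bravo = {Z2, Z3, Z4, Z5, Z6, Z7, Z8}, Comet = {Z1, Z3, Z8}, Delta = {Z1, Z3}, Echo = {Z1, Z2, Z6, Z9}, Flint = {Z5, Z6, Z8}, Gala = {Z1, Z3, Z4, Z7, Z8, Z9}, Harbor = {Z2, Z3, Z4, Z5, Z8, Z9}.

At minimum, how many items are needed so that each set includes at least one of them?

H = {Z1, Z5} meets every set (each contains at least one member of H), and |H| = 2.
The sets Atlas, Delta are pairwise disjoint, so any hitting set needs a separate item for each — at least 2. Hence 2 is optimal.

2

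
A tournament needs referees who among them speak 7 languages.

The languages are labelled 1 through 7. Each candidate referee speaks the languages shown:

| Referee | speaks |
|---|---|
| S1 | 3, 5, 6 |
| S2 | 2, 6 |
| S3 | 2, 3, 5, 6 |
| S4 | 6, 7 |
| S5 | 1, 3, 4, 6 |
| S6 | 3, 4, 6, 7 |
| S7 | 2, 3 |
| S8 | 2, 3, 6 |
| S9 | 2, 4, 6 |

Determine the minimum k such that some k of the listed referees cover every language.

3

S3 and S4 and S5 together: S3 ∪ S4 ∪ S5 = {1, 2, 3, 4, 5, 6, 7} — every language is covered.
Only S5 contains 1, so S5 is forced; the remaining 3 languages need at least 2 more referees (each remaining referee adds at most 2) — so at least 3 referees are needed, and 3 is optimal.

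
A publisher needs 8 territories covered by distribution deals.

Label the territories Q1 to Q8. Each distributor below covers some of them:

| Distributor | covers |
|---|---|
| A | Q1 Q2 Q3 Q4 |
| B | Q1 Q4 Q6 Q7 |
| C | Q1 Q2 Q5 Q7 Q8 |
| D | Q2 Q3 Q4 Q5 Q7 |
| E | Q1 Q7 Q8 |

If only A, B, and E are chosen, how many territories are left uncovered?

Union of A, B, E = {Q1, Q2, Q3, Q4, Q6, Q7, Q8}.
Not covered: Q5 — 1 territory.

1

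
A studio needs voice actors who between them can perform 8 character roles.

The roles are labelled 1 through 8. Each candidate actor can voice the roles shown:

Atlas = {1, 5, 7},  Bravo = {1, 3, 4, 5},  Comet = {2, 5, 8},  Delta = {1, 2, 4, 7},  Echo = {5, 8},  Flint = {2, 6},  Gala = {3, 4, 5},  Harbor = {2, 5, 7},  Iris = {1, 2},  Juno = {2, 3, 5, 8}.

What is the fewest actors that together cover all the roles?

3

Delta and Flint and Juno together: Delta ∪ Flint ∪ Juno = {1, 2, 3, 4, 5, 6, 7, 8} — every role is covered.
Only Flint contains 6, so Flint is forced; the remaining 6 roles need at least 2 more actors (each remaining actor adds at most 4) — so at least 3 actors are needed, and 3 is optimal.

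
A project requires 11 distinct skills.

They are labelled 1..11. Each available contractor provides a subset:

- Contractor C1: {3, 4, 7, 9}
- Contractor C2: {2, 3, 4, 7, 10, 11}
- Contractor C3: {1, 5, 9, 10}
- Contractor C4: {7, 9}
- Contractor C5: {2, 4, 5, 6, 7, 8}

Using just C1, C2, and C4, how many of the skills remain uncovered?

4

Union of C1, C2, C4 = {2, 3, 4, 7, 9, 10, 11}.
Not covered: 1, 5, 6, 8 — 4 skills.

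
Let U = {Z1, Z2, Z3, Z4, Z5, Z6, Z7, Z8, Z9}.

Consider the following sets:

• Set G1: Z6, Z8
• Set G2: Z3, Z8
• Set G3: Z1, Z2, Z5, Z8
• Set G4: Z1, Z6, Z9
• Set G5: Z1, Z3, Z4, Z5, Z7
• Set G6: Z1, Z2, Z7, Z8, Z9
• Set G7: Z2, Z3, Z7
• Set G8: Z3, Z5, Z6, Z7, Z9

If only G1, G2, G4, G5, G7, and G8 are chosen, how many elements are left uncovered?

0

Union of G1, G2, G4, G5, G7, G8 = {Z1, Z2, Z3, Z4, Z5, Z6, Z7, Z8, Z9} — that's every element, so 0 are uncovered.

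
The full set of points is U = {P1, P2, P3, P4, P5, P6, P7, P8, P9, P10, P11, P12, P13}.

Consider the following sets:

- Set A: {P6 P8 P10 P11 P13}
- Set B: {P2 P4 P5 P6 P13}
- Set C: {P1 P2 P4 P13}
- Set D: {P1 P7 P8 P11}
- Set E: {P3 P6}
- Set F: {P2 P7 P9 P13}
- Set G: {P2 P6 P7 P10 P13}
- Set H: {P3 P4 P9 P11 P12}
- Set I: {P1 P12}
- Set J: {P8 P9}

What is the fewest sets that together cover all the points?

4

A, B, D, and H cover everything between them: the union {P1, P2, P3, P4, P5, P6, P7, P8, P9, P10, P11, P12, P13} is all of U.
No 3 of the 10 sets cover everything (all 120 combinations miss at least one point), so 4 is optimal.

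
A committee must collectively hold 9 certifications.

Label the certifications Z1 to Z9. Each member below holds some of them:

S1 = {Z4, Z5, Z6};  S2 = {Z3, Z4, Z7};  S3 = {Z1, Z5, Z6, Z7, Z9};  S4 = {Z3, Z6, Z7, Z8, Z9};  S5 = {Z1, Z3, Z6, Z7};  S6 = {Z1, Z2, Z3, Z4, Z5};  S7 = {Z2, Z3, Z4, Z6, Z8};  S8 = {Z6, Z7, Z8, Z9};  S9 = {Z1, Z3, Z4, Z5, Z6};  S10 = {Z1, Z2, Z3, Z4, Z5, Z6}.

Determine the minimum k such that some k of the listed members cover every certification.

Take {S3, S7}. Their union is {Z1, Z2, Z3, Z4, Z5, Z6, Z7, Z8, Z9}, which is all 9 certifications.
No single member has all 9 certifications (the largest, S10, has 6), so 2 is optimal.

2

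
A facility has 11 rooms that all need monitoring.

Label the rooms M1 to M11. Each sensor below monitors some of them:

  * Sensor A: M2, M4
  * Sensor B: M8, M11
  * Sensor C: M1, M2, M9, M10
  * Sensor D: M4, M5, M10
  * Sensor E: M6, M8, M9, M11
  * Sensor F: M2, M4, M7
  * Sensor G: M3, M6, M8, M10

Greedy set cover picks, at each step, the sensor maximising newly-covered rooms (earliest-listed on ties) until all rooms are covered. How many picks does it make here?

5

Greedy: pick C (covers 4 new) → pick E (covers 3 new) → pick D (covers 2 new) → pick F (covers 1 new) → pick G (covers 1 new). Total picks: 5.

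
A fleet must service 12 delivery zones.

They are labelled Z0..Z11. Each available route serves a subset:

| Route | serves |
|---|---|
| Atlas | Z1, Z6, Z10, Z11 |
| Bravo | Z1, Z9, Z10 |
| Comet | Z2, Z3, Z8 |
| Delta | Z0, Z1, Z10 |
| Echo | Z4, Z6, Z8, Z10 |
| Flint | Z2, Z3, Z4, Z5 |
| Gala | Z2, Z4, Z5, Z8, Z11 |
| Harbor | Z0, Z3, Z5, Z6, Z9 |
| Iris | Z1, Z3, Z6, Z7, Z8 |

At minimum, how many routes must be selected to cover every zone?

Atlas and Gala and Harbor and Iris together: Atlas ∪ Gala ∪ Harbor ∪ Iris = {Z0, Z1, Z2, Z3, Z4, Z5, Z6, Z7, Z8, Z9, Z10, Z11} — every zone is covered.
No 3 of the 9 routes cover everything (all 84 combinations miss at least one zone), so 4 is optimal.

4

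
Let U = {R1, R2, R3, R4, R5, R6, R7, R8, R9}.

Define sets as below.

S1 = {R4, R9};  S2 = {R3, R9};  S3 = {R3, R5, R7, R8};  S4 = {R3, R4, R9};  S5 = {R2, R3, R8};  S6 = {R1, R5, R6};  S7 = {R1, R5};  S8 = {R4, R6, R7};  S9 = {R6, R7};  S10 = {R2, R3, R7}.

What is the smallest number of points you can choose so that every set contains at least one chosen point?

4

The 4 points {R3, R5, R6, R9} hit every set.
The sets S1, S5, S7, S9 are pairwise disjoint, so any hitting set needs a separate point for each — at least 4. Hence 4 is optimal.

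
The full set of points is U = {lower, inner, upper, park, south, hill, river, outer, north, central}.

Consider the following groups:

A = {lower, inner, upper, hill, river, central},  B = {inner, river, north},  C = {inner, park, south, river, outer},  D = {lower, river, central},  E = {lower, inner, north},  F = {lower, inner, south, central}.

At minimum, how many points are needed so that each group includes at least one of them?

H = {lower, river} meets every group (each contains at least one member of H), and |H| = 2.
No single point lies in every group, so at least 2 are needed and 2 is optimal.

2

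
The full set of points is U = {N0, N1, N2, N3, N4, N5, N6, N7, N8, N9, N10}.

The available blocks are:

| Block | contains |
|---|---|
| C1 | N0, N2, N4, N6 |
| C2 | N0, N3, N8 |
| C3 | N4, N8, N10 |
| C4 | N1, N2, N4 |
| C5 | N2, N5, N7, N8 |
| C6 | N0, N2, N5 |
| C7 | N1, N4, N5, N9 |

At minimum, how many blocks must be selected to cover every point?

C1 and C2 and C3 and C5 and C7 together: C1 ∪ C2 ∪ C3 ∪ C5 ∪ C7 = {N0, N1, N2, N3, N4, N5, N6, N7, N8, N9, N10} — every point is covered.
No 4 of the 7 blocks cover everything (all 35 combinations miss at least one point), so 5 is optimal.

5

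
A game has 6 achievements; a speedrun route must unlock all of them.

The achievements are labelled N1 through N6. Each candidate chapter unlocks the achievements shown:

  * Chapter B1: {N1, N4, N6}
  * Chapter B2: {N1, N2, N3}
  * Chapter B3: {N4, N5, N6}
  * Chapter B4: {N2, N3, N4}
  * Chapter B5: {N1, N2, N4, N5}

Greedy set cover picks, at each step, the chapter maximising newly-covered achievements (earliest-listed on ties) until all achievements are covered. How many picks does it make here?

Greedy: pick B5 (covers 4 new) → pick B1 (covers 1 new) → pick B2 (covers 1 new). Total picks: 3.
(The true minimum cover uses only 2 chapters, so greedy is not optimal here.)

3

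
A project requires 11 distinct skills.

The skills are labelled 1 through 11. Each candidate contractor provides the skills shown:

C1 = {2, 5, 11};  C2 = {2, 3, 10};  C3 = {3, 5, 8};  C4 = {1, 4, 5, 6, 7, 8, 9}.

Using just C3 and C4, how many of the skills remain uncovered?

3

Union of C3, C4 = {1, 3, 4, 5, 6, 7, 8, 9}.
Not covered: 2, 10, 11 — 3 skills.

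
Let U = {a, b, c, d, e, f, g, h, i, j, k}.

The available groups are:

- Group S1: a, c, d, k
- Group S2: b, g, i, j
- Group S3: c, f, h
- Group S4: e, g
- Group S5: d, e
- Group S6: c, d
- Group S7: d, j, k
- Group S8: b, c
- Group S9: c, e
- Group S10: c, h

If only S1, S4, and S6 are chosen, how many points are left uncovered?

5

Union of S1, S4, S6 = {a, c, d, e, g, k}.
Not covered: b, f, h, i, j — 5 points.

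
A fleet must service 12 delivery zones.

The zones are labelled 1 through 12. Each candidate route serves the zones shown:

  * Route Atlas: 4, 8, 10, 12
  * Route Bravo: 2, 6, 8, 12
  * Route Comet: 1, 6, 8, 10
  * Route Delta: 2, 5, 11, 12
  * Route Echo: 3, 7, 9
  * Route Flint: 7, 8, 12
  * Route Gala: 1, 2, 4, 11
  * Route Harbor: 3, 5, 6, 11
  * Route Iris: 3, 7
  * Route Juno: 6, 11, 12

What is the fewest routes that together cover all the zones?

4

Comet and Delta and Echo and Gala together: Comet ∪ Delta ∪ Echo ∪ Gala = {1, 2, 3, 4, 5, 6, 7, 8, 9, 10, 11, 12} — every zone is covered.
Only Echo contains 9, so Echo is forced; the remaining 9 zones need at least 3 more routes (each remaining route adds at most 4) — so at least 4 routes are needed, and 4 is optimal.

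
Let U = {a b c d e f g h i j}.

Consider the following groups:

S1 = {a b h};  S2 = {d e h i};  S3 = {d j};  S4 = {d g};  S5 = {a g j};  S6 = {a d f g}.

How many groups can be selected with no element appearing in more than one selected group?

S2, S5 are pairwise disjoint (S2={d,e,h,i}; S5={a,g,j}).
Every remaining group overlaps one of these, and no 3 of the listed groups are pairwise disjoint, so 2 is the maximum.

2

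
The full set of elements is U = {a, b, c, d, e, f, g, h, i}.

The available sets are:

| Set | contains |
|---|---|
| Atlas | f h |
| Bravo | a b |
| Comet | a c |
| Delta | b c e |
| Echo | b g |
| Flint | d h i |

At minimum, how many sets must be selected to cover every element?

Atlas and Comet and Delta and Echo and Flint together: Atlas ∪ Comet ∪ Delta ∪ Echo ∪ Flint = {a, b, c, d, e, f, g, h, i} — every element is covered.
No 4 of the 6 sets cover everything (all 15 combinations miss at least one element), so 5 is optimal.

5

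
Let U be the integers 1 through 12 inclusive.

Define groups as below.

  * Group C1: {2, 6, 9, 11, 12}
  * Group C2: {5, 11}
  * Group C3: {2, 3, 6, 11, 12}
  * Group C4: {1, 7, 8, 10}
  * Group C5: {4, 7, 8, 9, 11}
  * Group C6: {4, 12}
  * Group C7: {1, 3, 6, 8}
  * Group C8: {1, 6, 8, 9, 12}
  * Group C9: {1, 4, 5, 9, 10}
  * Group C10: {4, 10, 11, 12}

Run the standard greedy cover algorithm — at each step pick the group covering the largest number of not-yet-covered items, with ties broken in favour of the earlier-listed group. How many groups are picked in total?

Greedy: pick C1 (covers 5 new) → pick C4 (covers 4 new) → pick C9 (covers 2 new) → pick C3 (covers 1 new). Total picks: 4.
(The true minimum cover uses only 3 groups, so greedy is not optimal here.)

4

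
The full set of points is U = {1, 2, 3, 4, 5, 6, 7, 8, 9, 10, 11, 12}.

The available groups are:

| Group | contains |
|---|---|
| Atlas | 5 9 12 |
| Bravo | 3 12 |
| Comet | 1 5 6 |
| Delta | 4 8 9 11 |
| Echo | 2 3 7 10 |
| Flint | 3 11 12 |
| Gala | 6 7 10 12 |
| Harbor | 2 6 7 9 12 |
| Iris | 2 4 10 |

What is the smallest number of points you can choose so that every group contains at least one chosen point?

The 4 points {1, 8, 10, 12} hit every group.
No choice of 3 points meets every group, so 4 is the minimum.

4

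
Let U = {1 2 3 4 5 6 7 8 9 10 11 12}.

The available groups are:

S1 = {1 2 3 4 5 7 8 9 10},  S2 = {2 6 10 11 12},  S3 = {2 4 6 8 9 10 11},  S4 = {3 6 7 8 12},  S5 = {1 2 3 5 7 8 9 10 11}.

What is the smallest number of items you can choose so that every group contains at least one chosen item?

Take H = {2, 6}. Each listed group contains at least one of these, so H is a hitting set of size 2.
No single item lies in every group, so at least 2 are needed and 2 is optimal.

2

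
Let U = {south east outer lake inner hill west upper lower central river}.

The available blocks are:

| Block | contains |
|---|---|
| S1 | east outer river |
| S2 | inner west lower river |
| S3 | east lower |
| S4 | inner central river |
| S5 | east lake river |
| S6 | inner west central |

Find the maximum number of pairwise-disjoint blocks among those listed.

2

S3, S4 are pairwise disjoint (S3={east,lower}; S4={inner,central,river}).
Every remaining block overlaps one of these, and no 3 of the listed blocks are pairwise disjoint, so 2 is the maximum.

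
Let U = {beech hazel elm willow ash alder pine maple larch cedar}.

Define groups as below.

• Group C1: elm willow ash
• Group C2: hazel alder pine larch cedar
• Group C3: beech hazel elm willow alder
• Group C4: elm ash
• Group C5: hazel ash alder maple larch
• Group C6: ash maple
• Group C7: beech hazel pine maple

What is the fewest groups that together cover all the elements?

3

C2, C3, and C5 cover everything between them: the union {beech, hazel, elm, willow, ash, alder, pine, maple, larch, cedar} is all of U.
Only C2 contains cedar, so C2 is forced; the remaining 5 elements need at least 2 more groups (each remaining group adds at most 3) — so at least 3 groups are needed, and 3 is optimal.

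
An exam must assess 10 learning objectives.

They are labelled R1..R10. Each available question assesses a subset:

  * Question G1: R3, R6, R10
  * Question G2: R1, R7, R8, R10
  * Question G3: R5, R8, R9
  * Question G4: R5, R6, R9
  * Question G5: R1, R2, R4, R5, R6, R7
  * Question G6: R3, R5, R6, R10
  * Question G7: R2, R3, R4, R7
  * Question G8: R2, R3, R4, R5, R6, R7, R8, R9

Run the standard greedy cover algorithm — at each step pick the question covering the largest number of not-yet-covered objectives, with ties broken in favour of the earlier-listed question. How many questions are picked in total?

2

Greedy: pick G8 (covers 8 new) → pick G2 (covers 2 new). Total picks: 2.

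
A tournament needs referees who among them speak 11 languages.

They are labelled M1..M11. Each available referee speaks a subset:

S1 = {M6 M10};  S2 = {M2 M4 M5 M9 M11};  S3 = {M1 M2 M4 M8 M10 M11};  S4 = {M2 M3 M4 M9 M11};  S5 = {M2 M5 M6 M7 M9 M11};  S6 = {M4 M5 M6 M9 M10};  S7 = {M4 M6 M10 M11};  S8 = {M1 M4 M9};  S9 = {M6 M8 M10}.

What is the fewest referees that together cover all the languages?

Take {S3, S4, S5}. Their union is {M1, M2, M3, M4, M5, M6, M7, M8, M9, M10, M11}, which is all 11 languages.
Only S4 contains M3, so S4 is forced; the remaining 6 languages need at least 2 more referees (each remaining referee adds at most 3) — so at least 3 referees are needed, and 3 is optimal.

3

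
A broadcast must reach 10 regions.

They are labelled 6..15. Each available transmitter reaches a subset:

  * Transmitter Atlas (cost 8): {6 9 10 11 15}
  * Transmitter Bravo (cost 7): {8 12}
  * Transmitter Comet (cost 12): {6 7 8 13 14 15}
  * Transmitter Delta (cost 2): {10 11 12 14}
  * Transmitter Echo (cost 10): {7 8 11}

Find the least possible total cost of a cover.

22

Atlas, Comet, Delta together cover every region (Atlas ∪ Comet ∪ Delta = {6, 7, 8, 9, 10, 11, 12, 13, 14, 15}); total cost 8 + 12 + 2 = 22.
No covering selection has total cost below 22.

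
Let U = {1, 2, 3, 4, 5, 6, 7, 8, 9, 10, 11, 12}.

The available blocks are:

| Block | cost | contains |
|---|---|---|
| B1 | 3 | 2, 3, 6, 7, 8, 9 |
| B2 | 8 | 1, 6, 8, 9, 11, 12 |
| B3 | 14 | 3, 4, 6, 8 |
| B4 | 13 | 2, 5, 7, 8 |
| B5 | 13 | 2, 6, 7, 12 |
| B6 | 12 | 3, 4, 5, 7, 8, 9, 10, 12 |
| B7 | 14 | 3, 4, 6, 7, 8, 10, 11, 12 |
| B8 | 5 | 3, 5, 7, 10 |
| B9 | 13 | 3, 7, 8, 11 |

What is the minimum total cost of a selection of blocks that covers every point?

B1, B2, B6 together cover every point (B1 ∪ B2 ∪ B6 = {1, 2, 3, 4, 5, 6, 7, 8, 9, 10, 11, 12}); total cost 3 + 8 + 12 = 23.
The greedy pick B1, B8, B2, B6 costs 28; no covering selection beats 23.

23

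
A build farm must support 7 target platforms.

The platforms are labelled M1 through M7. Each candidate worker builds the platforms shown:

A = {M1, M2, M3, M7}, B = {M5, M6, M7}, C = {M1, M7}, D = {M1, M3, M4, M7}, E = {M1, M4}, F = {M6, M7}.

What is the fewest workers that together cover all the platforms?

3

A and B and E together: A ∪ B ∪ E = {M1, M2, M3, M4, M5, M6, M7} — every platform is covered.
Only A contains M2, so A is forced; the remaining 3 platforms need at least 2 more workers (each remaining worker adds at most 2) — so at least 3 workers are needed, and 3 is optimal.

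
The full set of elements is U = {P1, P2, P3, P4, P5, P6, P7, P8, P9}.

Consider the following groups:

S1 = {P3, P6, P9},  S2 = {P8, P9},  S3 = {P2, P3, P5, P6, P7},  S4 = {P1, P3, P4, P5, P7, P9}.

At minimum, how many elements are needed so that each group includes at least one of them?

H = {P2, P9} meets every group (each contains at least one member of H), and |H| = 2.
The groups S2, S3 are pairwise disjoint, so any hitting set needs a separate element for each — at least 2. Hence 2 is optimal.

2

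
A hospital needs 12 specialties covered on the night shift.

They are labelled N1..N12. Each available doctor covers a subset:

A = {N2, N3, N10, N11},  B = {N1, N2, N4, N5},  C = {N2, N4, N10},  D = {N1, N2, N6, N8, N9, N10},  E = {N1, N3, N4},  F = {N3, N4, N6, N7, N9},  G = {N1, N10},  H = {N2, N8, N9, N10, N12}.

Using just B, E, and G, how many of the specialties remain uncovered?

6

Union of B, E, G = {N1, N2, N3, N4, N5, N10}.
Not covered: N6, N7, N8, N9, N11, N12 — 6 specialties.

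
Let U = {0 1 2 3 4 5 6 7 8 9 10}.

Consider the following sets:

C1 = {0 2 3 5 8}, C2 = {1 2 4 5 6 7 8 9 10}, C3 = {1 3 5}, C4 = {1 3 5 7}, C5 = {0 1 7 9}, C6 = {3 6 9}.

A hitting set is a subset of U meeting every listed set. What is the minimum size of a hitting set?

The 2 elements {5, 9} hit every set.
No single element lies in every set, so at least 2 are needed and 2 is optimal.

2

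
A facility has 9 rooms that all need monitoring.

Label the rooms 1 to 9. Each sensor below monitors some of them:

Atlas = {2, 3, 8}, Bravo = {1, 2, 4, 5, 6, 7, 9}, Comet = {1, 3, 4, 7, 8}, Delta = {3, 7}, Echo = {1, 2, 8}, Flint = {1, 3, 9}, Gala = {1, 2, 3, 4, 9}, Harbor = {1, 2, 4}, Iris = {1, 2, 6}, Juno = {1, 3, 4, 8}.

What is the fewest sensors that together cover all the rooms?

Bravo and Comet together: Bravo ∪ Comet = {1, 2, 3, 4, 5, 6, 7, 8, 9} — every room is covered.
No single sensor has all 9 rooms (the largest, Bravo, has 7), so 2 is optimal.

2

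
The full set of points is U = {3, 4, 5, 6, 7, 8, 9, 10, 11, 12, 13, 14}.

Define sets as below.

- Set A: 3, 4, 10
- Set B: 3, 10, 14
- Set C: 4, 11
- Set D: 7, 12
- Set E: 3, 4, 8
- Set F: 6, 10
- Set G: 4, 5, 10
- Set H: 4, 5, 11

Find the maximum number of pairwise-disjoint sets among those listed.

D, F, H are pairwise disjoint (D={7,12}; F={6,10}; H={4,5,11}).
Every remaining set overlaps one of these, and no 4 of the listed sets are pairwise disjoint, so 3 is the maximum.

3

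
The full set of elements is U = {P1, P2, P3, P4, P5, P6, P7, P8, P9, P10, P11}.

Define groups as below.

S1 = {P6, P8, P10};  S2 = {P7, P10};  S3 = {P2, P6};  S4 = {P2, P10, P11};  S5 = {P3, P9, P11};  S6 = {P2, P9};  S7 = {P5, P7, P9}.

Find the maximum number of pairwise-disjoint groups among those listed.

3

S2, S3, S5 are pairwise disjoint (S2={P7,P10}; S3={P2,P6}; S5={P3,P9,P11}).
Every remaining group overlaps one of these, and no 4 of the listed groups are pairwise disjoint, so 3 is the maximum.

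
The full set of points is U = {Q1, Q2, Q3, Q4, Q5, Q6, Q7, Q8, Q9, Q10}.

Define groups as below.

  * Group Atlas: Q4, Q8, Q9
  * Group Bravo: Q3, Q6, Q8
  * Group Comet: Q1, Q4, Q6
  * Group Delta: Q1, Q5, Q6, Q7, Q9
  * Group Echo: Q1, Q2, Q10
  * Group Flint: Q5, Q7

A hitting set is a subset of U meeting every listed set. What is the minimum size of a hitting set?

3

H = {Q1, Q5, Q8} meets every group (each contains at least one member of H), and |H| = 3.
The groups Bravo, Echo, Flint are pairwise disjoint, so any hitting set needs a separate point for each — at least 3. Hence 3 is optimal.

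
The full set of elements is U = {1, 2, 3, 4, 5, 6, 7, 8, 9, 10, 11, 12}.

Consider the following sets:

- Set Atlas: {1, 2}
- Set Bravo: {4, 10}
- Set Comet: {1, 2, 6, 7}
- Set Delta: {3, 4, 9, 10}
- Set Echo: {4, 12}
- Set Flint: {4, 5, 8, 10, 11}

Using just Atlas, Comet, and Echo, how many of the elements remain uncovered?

6

Union of Atlas, Comet, Echo = {1, 2, 4, 6, 7, 12}.
Not covered: 3, 5, 8, 9, 10, 11 — 6 elements.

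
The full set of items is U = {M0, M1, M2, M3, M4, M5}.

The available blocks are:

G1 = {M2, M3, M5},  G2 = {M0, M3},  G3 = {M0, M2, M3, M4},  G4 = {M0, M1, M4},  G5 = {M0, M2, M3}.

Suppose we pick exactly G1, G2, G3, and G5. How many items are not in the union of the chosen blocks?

1

Union of G1, G2, G3, G5 = {M0, M2, M3, M4, M5}.
Not covered: M1 — 1 item.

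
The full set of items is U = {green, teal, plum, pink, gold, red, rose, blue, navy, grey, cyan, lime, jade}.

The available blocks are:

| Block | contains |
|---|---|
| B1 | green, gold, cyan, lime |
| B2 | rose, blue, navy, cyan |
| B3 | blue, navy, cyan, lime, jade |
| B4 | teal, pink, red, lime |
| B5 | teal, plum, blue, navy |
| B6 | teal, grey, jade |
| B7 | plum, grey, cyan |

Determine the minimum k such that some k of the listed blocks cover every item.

B1, B2, B4, B6, and B7 cover everything between them: the union {green, teal, plum, pink, gold, red, rose, blue, navy, grey, cyan, lime, jade} is all of U.
No 4 of the 7 blocks cover everything (all 35 combinations miss at least one item), so 5 is optimal.

5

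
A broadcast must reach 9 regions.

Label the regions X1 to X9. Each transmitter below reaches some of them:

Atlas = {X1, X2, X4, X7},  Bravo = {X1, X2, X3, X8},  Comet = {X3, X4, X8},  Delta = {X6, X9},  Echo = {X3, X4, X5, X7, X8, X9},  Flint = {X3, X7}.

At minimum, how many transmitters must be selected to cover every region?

3

Atlas and Delta and Echo together: Atlas ∪ Delta ∪ Echo = {X1, X2, X3, X4, X5, X6, X7, X8, X9} — every region is covered.
Only Echo contains X5, so Echo is forced; the remaining 3 regions need at least 2 more transmitters (each remaining transmitter adds at most 2) — so at least 3 transmitters are needed, and 3 is optimal.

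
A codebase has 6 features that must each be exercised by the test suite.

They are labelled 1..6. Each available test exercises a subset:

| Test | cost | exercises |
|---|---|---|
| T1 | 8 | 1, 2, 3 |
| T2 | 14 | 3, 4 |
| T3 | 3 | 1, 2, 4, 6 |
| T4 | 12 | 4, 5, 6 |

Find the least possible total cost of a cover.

T1, T4 together cover every feature (T1 ∪ T4 = {1, 2, 3, 4, 5, 6}); total cost 8 + 12 = 20.
The greedy pick T3, T1, T4 costs 23; no covering selection beats 20.

20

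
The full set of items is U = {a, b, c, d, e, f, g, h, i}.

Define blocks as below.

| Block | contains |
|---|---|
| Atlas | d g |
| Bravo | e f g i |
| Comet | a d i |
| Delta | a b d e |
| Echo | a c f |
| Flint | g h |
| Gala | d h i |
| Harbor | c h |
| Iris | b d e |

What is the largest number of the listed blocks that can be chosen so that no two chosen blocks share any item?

Echo, Flint, Iris are pairwise disjoint (Echo={a,c,f}; Flint={g,h}; Iris={b,d,e}).
Every remaining block overlaps one of these, and no 4 of the listed blocks are pairwise disjoint, so 3 is the maximum.

3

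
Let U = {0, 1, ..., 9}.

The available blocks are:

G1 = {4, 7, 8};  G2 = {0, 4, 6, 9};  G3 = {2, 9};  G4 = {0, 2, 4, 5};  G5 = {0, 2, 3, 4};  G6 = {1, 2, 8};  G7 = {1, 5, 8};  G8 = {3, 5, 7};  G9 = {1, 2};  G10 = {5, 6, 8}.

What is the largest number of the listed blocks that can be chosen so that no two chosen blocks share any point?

3

G2, G6, G8 are pairwise disjoint (G2={0,4,6,9}; G6={1,2,8}; G8={3,5,7}).
Every remaining block overlaps one of these, and no 4 of the listed blocks are pairwise disjoint, so 3 is the maximum.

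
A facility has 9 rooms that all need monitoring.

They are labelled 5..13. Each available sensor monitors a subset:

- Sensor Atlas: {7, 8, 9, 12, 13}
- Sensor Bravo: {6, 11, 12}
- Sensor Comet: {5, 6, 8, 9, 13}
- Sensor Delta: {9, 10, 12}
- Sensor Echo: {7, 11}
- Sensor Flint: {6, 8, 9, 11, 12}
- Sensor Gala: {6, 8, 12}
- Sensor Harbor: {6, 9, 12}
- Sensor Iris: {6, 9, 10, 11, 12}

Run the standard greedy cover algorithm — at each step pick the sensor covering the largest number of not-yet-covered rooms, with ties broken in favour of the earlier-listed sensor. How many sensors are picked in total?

3

Greedy: pick Atlas (covers 5 new) → pick Iris (covers 3 new) → pick Comet (covers 1 new). Total picks: 3.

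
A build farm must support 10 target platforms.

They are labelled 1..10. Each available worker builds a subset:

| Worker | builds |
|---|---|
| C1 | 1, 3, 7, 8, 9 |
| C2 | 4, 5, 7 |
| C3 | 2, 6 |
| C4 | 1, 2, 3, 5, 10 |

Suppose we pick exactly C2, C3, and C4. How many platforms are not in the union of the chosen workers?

Union of C2, C3, C4 = {1, 2, 3, 4, 5, 6, 7, 10}.
Not covered: 8, 9 — 2 platforms.

2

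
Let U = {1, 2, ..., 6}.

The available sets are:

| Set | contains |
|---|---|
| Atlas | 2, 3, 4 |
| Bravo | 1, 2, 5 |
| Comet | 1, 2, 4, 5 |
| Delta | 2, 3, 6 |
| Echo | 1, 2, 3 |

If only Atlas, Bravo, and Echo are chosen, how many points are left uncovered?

1

Union of Atlas, Bravo, Echo = {1, 2, 3, 4, 5}.
Not covered: 6 — 1 point.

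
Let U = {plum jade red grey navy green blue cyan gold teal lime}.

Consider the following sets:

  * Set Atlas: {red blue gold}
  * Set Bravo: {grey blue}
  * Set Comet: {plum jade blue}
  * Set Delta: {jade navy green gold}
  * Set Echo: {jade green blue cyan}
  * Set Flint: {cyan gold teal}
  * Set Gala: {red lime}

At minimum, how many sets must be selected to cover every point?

5

Bravo, Comet, Delta, Flint, and Gala cover everything between them: the union {plum, jade, red, grey, navy, green, blue, cyan, gold, teal, lime} is all of U.
Only Delta contains navy, so Delta is forced; the remaining 7 points need at least 4 more sets (each remaining set adds at most 2) — so at least 5 sets are needed, and 5 is optimal.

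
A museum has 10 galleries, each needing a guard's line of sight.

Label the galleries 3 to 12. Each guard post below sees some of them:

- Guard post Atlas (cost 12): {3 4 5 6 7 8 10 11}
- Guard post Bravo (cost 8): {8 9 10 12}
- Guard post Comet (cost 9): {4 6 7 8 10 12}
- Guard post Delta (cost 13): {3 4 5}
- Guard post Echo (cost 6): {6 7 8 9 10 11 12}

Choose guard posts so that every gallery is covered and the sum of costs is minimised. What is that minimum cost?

18

Atlas, Echo together cover every gallery (Atlas ∪ Echo = {3, 4, 5, 6, 7, 8, 9, 10, 11, 12}); total cost 12 + 6 = 18.
No covering selection has total cost below 18.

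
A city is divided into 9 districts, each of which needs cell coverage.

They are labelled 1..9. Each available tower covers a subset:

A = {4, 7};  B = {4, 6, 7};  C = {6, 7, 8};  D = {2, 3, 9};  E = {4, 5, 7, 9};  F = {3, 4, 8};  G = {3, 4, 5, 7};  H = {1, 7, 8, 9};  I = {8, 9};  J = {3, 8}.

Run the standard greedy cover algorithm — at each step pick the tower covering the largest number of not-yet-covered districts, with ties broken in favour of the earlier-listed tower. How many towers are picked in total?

Greedy: pick E (covers 4 new) → pick C (covers 2 new) → pick D (covers 2 new) → pick H (covers 1 new). Total picks: 4.

4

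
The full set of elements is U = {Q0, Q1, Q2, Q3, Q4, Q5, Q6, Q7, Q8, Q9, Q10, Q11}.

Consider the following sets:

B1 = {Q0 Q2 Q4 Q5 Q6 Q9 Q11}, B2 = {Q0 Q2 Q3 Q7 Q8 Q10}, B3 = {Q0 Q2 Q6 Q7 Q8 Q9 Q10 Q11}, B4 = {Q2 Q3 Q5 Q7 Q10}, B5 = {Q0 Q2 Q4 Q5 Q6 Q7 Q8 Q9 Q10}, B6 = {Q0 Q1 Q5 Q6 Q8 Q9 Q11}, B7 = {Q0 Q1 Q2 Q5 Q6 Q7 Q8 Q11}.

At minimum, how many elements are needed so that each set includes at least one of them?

2

The 2 elements {Q2, Q6} hit every set.
No single element lies in every set, so at least 2 are needed and 2 is optimal.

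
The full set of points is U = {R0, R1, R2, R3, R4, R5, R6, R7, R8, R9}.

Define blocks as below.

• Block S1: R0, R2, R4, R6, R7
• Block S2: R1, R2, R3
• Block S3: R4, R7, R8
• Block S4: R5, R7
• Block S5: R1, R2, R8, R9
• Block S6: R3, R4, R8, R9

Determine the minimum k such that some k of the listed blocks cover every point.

S1, S4, S5, and S6 cover everything between them: the union {R0, R1, R2, R3, R4, R5, R6, R7, R8, R9} is all of U.
No 3 of the 6 blocks cover everything (all 20 combinations miss at least one point), so 4 is optimal.

4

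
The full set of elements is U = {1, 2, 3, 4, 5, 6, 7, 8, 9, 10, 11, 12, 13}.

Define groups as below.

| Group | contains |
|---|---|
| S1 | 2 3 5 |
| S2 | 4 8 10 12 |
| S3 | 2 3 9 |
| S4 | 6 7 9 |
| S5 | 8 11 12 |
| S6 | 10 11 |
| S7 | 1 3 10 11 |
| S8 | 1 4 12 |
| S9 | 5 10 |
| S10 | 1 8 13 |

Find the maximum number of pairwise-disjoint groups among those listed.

S1, S4, S6, S8 are pairwise disjoint (S1={2,3,5}; S4={6,7,9}; S6={10,11}; S8={1,4,12}).
Every remaining group overlaps one of these, and no 5 of the listed groups are pairwise disjoint, so 4 is the maximum.

4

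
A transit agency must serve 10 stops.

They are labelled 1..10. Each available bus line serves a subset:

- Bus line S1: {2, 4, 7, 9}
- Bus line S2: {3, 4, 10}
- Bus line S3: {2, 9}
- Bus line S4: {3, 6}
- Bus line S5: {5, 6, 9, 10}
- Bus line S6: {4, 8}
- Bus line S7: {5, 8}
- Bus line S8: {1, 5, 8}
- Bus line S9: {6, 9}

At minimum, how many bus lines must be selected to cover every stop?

S1 and S2 and S5 and S8 together: S1 ∪ S2 ∪ S5 ∪ S8 = {1, 2, 3, 4, 5, 6, 7, 8, 9, 10} — every stop is covered.
No 3 of the 9 bus lines cover everything (all 84 combinations miss at least one stop), so 4 is optimal.

4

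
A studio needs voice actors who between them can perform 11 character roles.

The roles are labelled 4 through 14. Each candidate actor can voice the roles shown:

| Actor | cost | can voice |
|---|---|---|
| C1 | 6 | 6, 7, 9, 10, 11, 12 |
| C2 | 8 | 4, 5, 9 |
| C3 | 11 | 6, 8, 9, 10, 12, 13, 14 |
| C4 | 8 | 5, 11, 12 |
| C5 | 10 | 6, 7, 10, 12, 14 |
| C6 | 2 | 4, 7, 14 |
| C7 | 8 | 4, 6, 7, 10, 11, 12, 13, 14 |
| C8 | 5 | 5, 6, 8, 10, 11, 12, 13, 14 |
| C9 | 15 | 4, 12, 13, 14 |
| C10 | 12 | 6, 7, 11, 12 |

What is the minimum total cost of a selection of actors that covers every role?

13

C1, C6, C8 together cover every role (C1 ∪ C6 ∪ C8 = {4, 5, 6, 7, 8, 9, 10, 11, 12, 13, 14}); total cost 6 + 2 + 5 = 13.
No covering selection has total cost below 13.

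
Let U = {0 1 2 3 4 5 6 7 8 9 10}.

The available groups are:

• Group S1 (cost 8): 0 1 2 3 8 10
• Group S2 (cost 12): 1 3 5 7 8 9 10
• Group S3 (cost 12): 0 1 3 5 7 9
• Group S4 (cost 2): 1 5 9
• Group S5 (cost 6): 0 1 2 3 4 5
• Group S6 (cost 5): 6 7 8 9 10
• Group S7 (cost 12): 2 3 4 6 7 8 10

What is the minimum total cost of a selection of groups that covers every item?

11

S5, S6 together cover every item (S5 ∪ S6 = {0, 1, 2, 3, 4, 5, 6, 7, 8, 9, 10}); total cost 6 + 5 = 11.
The greedy pick S4, S6, S5 costs 13; no covering selection beats 11.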